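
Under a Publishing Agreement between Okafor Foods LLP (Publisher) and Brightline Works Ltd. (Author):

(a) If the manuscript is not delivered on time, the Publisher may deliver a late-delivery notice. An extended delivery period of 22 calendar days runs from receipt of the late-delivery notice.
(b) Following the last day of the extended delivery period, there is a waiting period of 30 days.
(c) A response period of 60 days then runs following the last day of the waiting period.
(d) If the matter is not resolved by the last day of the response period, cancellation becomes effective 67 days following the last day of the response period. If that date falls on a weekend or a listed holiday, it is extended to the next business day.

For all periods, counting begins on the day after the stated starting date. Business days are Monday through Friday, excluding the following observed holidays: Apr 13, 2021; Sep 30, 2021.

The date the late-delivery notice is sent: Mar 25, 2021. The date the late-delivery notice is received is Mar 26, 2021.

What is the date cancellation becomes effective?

The last day of the extended delivery period: Mar 26, 2021 + 22 days = Apr 17, 2021.
The last day of the waiting period: 30 calendar days after Apr 17, 2021 is May 17, 2021.
Adding 60 calendar days to May 17, 2021 gives Jul 16, 2021, which is the last day of the response period.
Adding 67 calendar days to Jul 16, 2021 gives Sep 21, 2021, which is the date cancellation becomes effective. Sep 21, 2021 is a Tuesday and is not a listed holiday, so no roll-forward applies.

Sep 21, 2021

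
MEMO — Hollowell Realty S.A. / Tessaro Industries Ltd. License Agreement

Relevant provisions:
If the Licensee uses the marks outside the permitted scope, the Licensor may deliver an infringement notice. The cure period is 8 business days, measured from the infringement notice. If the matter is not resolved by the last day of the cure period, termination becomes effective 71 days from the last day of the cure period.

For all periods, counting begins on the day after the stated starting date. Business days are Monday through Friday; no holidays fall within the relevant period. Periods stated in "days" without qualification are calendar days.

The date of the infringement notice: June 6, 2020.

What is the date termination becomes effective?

The last day of the cure period: 8 business days after Saturday, June 6, 2020, skipping weekends — Jun 8, Jun 9, Jun 10, Jun 11, Jun 12, Jun 15, Jun 16, Jun 17 — lands on Wednesday, June 17, 2020.
Adding 71 calendar days to June 17, 2020 gives August 27, 2020, which is the date termination becomes effective.

August 27, 2020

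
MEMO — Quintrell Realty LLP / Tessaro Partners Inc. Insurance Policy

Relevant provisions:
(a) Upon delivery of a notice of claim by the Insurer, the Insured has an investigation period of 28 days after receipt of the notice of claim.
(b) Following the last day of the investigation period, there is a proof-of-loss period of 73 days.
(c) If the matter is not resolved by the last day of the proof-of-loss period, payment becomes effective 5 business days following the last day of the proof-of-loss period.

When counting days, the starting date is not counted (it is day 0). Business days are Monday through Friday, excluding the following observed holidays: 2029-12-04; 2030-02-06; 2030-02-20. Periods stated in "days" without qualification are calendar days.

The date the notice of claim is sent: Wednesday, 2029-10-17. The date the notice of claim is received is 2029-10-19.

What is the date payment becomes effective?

2030-02-04

Adding 28 calendar days to 2029-10-19 gives 2029-11-16, which is the last day of the investigation period.
The last day of the proof-of-loss period: 2029-11-16 + 73 days = 2030-01-28.
The date payment becomes effective: 5 business days after Monday, 2030-01-28, skipping weekends — Jan 29, Jan 30, Jan 31, Feb 1, Feb 4 — lands on Monday, 2030-02-04.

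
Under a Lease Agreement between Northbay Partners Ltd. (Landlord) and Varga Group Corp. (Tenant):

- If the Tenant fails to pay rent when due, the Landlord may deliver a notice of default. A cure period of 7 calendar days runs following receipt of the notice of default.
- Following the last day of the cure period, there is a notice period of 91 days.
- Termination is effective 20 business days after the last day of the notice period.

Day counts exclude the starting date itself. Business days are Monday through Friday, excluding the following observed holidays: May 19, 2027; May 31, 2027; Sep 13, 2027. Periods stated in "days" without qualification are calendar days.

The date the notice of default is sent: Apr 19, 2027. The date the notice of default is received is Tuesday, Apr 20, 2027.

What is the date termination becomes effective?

Aug 24, 2027

The last day of the cure period: 7 calendar days after Apr 20, 2027 is Apr 27, 2027.
The last day of the notice period: 91 calendar days after Apr 27, 2027 is Jul 27, 2027.
From Tuesday, Jul 27, 2027, 20 business days (Jul 28, Jul 29, Jul 30, Aug 2, …, Aug 20, Aug 23, Aug 24, skipping weekends) brings us to Tuesday, Aug 24, 2027, which is the date termination becomes effective.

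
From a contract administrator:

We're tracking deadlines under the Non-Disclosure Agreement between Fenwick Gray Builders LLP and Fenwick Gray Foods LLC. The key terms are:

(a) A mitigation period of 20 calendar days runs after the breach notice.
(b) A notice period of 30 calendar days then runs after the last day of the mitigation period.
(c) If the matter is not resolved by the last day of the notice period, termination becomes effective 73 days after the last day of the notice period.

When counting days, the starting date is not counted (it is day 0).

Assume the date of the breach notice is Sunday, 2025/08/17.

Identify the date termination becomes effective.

2025/12/18

The last day of the mitigation period: 20 calendar days after 2025/08/17 is 2025/09/06.
The last day of the notice period: 30 calendar days after 2025/09/06 is 2025/10/06.
Adding 73 calendar days to 2025/10/06 gives 2025/12/18, which is the date termination becomes effective.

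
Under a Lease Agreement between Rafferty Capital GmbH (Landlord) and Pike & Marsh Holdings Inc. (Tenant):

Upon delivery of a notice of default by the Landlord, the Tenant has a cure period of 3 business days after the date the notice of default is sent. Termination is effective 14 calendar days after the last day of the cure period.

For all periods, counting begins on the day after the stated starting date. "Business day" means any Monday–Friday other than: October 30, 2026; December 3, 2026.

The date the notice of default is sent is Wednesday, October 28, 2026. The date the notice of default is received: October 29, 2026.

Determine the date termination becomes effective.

From Wednesday, October 28, 2026, 3 business days (Oct 29, Nov 2, Nov 3, skipping weekends and the listed holiday on Oct 30) brings us to Tuesday, November 3, 2026, which is the last day of the cure period.
The date termination becomes effective: November 3, 2026 + 14 days = November 17, 2026.

November 17, 2026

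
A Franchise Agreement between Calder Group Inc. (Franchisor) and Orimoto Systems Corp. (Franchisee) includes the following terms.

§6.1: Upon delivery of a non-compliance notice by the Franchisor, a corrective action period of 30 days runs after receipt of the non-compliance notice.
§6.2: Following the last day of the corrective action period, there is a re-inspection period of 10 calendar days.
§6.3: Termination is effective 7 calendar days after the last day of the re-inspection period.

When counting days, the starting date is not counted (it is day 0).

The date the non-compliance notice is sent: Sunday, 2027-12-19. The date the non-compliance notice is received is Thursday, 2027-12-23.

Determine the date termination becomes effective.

The last day of the corrective action period: 2027-12-23 + 30 days = 2028-01-22.
The last day of the re-inspection period: 10 calendar days after 2028-01-22 is 2028-02-01.
The date termination becomes effective: 2028-02-01 + 7 days = 2028-02-08.

2028-02-08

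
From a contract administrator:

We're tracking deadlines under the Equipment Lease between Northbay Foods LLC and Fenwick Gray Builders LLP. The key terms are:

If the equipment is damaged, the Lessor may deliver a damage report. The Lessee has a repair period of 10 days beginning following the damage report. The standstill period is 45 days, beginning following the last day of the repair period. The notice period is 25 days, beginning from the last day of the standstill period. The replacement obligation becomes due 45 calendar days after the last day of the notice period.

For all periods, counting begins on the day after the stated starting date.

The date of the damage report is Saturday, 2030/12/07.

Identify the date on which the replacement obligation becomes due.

2031/04/11

Adding 10 calendar days to 2030/12/07 gives 2030/12/17, which is the last day of the repair period.
The last day of the standstill period: 2030/12/17 + 45 days = 2031/01/31.
The last day of the notice period: 2031/01/31 + 25 days = 2031/02/25.
The date on which the replacement obligation becomes due: 45 calendar days after 2031/02/25 is 2031/04/11.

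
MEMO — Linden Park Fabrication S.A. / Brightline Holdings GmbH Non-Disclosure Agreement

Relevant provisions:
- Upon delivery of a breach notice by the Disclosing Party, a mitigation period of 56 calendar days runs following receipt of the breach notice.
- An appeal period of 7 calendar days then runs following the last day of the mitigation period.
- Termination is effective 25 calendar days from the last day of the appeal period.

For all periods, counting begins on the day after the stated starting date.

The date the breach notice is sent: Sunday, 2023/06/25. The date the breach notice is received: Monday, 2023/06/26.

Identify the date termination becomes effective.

2023/09/22

Adding 56 calendar days to 2023/06/26 gives 2023/08/21, which is the last day of the mitigation period.
Adding 7 calendar days to 2023/08/21 gives 2023/08/28, which is the last day of the appeal period.
Adding 25 calendar days to 2023/08/28 gives 2023/09/22, which is the date termination becomes effective.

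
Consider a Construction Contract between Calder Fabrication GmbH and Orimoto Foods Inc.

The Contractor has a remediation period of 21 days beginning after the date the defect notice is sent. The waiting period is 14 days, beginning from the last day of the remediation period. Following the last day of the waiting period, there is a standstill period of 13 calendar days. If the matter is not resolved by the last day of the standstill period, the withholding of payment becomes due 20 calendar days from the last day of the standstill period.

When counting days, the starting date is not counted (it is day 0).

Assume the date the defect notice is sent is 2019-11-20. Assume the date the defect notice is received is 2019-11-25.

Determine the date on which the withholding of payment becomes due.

The last day of the remediation period: 21 calendar days after 2019-11-20 is 2019-12-11.
The last day of the waiting period: 14 calendar days after 2019-12-11 is 2019-12-25.
The last day of the standstill period: 2019-12-25 + 13 days = 2020-01-07.
Adding 20 calendar days to 2020-01-07 gives 2020-01-27, which is the date on which the withholding of payment becomes due.

2020-01-27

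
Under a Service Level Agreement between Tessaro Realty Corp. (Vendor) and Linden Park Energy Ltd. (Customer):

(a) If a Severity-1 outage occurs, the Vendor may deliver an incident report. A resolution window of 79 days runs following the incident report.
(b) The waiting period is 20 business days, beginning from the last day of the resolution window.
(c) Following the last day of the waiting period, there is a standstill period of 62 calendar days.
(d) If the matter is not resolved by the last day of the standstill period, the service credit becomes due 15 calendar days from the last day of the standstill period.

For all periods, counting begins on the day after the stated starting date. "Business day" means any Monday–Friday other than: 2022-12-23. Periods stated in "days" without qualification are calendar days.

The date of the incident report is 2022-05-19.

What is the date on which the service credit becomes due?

2022-11-18

The last day of the resolution window: 2022-05-19 + 79 days = 2022-08-06.
The last day of the waiting period: counting 20 business days from Saturday, 2022-08-06 (Aug 8, Aug 9, Aug 10, Aug 11, …, Aug 31, Sep 1, Sep 2, skipping weekends) reaches Friday, 2022-09-02.
Adding 62 calendar days to 2022-09-02 gives 2022-11-03, which is the last day of the standstill period.
Adding 15 calendar days to 2022-11-03 gives 2022-11-18, which is the date on which the service credit becomes due.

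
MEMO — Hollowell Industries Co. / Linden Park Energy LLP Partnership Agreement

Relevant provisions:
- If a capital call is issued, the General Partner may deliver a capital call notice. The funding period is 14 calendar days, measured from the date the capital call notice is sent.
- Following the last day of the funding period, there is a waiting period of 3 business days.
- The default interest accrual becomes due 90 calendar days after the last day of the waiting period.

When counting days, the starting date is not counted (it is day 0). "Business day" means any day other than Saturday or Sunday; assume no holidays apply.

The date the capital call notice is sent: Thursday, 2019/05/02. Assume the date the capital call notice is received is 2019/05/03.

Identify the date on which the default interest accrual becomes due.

The last day of the funding period: 14 calendar days after 2019/05/02 is 2019/05/16.
The last day of the waiting period: 3 business days after Thursday, 2019/05/16, skipping weekends — May 17, May 20, May 21 — lands on Tuesday, 2019/05/21.
The date on which the default interest accrual becomes due: 90 calendar days after 2019/05/21 is 2019/08/19.

2019/08/19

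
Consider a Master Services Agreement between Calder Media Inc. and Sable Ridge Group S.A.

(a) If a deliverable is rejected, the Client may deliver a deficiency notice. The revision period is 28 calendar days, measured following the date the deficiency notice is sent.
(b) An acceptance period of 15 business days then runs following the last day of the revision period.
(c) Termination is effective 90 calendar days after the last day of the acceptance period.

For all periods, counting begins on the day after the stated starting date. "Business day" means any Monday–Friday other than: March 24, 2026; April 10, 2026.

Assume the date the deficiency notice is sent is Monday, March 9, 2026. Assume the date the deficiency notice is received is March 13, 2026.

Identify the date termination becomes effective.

The last day of the revision period: March 9, 2026 + 28 days = April 6, 2026.
From Monday, April 6, 2026, 15 business days (Apr 7, Apr 8, Apr 9, Apr 13, …, Apr 24, Apr 27, Apr 28, skipping weekends and the listed holiday on Apr 10) brings us to Tuesday, April 28, 2026, which is the last day of the acceptance period.
The date termination becomes effective: 90 calendar days after April 28, 2026 is July 27, 2026.

July 27, 2026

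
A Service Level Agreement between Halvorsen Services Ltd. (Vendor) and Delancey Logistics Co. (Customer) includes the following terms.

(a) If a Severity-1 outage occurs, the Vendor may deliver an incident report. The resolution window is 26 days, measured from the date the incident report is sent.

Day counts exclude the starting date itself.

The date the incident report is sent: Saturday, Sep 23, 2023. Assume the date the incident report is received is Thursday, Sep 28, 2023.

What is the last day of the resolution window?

Oct 19, 2023

The last day of the resolution window: Sep 23, 2023 + 26 days = Oct 19, 2023.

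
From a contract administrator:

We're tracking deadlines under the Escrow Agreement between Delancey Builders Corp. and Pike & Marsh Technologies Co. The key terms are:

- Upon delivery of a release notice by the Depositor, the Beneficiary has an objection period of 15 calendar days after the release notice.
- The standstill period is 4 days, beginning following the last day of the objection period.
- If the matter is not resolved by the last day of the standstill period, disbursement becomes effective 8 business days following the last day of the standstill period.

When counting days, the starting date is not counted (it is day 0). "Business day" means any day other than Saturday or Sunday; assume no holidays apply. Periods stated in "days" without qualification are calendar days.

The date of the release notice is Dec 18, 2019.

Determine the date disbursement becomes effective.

Adding 15 calendar days to Dec 18, 2019 gives Jan 2, 2020, which is the last day of the objection period.
The last day of the standstill period: 4 calendar days after Jan 2, 2020 is Jan 6, 2020.
The date disbursement becomes effective: 8 business days after Monday, Jan 6, 2020, skipping weekends — Jan 7, Jan 8, Jan 9, Jan 10, Jan 13, Jan 14, Jan 15, Jan 16 — lands on Thursday, Jan 16, 2020.

Jan 16, 2020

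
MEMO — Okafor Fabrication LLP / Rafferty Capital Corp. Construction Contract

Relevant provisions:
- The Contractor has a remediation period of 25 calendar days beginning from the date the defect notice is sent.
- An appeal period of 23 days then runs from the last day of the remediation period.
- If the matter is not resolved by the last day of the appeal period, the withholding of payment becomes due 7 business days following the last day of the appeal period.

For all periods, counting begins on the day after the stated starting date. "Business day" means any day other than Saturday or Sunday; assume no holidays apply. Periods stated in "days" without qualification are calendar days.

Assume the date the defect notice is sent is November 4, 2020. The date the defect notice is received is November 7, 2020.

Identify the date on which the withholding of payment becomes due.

December 31, 2020

Adding 25 calendar days to November 4, 2020 gives November 29, 2020, which is the last day of the remediation period.
Adding 23 calendar days to November 29, 2020 gives December 22, 2020, which is the last day of the appeal period.
The date on which the withholding of payment becomes due: counting 7 business days from Tuesday, December 22, 2020 (Dec 23, Dec 24, Dec 25, Dec 28, Dec 29, Dec 30, Dec 31, skipping weekends) reaches Thursday, December 31, 2020.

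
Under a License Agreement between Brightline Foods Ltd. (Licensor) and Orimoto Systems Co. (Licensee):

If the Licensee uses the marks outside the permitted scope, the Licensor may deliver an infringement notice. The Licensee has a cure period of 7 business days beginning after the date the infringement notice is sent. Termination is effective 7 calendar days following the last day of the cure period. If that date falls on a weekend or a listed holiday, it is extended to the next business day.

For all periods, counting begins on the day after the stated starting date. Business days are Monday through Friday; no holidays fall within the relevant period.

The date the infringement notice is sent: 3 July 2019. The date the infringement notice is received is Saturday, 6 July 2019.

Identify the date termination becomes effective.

The last day of the cure period: counting 7 business days from Wednesday, 3 July 2019 (Jul 4, Jul 5, Jul 8, Jul 9, Jul 10, Jul 11, Jul 12, skipping weekends) reaches Friday, 12 July 2019.
Adding 7 calendar days to 12 July 2019 gives 19 July 2019, which is the date termination becomes effective. 19 July 2019 is a Friday, so no roll-forward applies.

19 July 2019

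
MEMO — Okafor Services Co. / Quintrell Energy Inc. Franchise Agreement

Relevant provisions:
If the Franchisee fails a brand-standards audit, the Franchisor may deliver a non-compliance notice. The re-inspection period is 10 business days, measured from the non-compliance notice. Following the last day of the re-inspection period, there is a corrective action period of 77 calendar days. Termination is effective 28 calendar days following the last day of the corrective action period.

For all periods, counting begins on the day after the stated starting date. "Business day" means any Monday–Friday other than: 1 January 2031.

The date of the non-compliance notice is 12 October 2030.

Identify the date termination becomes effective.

7 February 2031

From Saturday, 12 October 2030, 10 business days (Oct 14, Oct 15, Oct 16, Oct 17, Oct 18, Oct 21, Oct 22, Oct 23, Oct 24, Oct 25, skipping weekends) brings us to Friday, 25 October 2030, which is the last day of the re-inspection period.
The last day of the corrective action period: 25 October 2030 + 77 days = 10 January 2031.
Adding 28 calendar days to 10 January 2031 gives 7 February 2031, which is the date termination becomes effective.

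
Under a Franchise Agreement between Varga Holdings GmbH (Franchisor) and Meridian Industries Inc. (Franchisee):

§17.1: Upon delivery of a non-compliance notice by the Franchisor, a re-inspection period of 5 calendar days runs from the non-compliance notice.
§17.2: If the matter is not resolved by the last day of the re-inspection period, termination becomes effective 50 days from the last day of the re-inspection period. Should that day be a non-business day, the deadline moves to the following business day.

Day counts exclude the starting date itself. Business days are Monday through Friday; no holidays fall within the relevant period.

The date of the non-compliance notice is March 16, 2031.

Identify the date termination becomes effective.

Adding 5 calendar days to March 16, 2031 gives March 21, 2031, which is the last day of the re-inspection period.
The date termination becomes effective: 50 calendar days after March 21, 2031 is May 10, 2031. That falls on a Saturday, so it rolls to the next business day, Monday, May 12, 2031.

May 12, 2031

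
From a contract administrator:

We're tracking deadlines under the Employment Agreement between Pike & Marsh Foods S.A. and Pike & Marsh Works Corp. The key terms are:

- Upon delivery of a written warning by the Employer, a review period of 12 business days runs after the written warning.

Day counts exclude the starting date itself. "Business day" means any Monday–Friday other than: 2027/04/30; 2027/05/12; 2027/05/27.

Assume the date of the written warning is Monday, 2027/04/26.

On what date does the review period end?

2027/05/14

From Monday, 2027/04/26, 12 business days (Apr 27, Apr 28, Apr 29, May 3, …, May 11, May 13, May 14, skipping weekends and the listed holidays on Apr 30, May 12) brings us to Friday, 2027/05/14, which is the last day of the review period.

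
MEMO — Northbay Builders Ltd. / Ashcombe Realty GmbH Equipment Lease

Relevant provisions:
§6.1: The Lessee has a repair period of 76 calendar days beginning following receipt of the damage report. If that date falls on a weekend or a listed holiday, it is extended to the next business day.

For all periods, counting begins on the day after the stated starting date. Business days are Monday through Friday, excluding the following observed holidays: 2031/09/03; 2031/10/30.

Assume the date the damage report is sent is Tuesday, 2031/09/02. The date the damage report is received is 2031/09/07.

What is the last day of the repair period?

2031/11/24

Adding 76 calendar days to 2031/09/07 gives 2031/11/22, which is the last day of the repair period. That falls on a Saturday, so it rolls to the next business day, Monday, 2031/11/24.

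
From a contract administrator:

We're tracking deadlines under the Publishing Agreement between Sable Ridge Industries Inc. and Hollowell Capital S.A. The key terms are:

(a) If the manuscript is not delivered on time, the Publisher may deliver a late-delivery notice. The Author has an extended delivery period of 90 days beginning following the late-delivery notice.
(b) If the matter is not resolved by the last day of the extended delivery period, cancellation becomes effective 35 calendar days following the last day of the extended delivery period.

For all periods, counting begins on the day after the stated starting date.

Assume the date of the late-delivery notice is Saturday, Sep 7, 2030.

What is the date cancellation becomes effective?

The last day of the extended delivery period: 90 calendar days after Sep 7, 2030 is Dec 6, 2030.
The date cancellation becomes effective: 35 calendar days after Dec 6, 2030 is Jan 10, 2031.

Jan 10, 2031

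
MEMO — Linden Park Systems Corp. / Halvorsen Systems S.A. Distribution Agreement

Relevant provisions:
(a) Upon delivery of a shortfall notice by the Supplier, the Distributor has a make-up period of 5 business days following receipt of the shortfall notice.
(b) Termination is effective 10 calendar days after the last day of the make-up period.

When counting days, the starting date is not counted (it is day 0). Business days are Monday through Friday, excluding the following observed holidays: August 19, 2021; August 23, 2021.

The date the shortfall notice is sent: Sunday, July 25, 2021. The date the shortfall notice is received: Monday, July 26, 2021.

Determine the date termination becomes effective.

From Monday, July 26, 2021, 5 business days (Jul 27, Jul 28, Jul 29, Jul 30, Aug 2, skipping weekends) brings us to Monday, August 2, 2021, which is the last day of the make-up period.
The date termination becomes effective: August 2, 2021 + 10 days = August 12, 2021.

August 12, 2021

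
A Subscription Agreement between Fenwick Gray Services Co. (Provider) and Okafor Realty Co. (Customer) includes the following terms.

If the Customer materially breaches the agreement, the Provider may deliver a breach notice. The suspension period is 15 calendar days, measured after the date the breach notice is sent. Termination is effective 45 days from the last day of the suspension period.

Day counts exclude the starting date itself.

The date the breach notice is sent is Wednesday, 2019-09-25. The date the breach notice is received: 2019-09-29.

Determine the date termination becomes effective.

2019-11-24

The last day of the suspension period: 15 calendar days after 2019-09-25 is 2019-10-10.
The date termination becomes effective: 2019-10-10 + 45 days = 2019-11-24.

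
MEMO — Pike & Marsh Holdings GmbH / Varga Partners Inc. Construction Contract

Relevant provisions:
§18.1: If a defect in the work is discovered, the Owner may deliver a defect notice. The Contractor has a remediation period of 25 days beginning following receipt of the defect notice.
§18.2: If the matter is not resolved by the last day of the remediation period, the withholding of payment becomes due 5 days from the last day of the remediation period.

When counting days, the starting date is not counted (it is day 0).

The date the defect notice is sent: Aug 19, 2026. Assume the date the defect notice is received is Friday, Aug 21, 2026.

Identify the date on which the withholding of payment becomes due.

Adding 25 calendar days to Aug 21, 2026 gives Sep 15, 2026, which is the last day of the remediation period.
Adding 5 calendar days to Sep 15, 2026 gives Sep 20, 2026, which is the date on which the withholding of payment becomes due.

Sep 20, 2026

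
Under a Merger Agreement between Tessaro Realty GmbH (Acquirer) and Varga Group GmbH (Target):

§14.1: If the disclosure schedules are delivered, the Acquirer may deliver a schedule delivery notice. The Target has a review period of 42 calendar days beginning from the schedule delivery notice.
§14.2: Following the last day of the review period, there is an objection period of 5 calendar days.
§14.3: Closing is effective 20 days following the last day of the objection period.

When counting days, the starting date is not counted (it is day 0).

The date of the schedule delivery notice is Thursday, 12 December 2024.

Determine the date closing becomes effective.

The last day of the review period: 42 calendar days after 12 December 2024 is 23 January 2025.
The last day of the objection period: 5 calendar days after 23 January 2025 is 28 January 2025.
Adding 20 calendar days to 28 January 2025 gives 17 February 2025, which is the date closing becomes effective.

17 February 2025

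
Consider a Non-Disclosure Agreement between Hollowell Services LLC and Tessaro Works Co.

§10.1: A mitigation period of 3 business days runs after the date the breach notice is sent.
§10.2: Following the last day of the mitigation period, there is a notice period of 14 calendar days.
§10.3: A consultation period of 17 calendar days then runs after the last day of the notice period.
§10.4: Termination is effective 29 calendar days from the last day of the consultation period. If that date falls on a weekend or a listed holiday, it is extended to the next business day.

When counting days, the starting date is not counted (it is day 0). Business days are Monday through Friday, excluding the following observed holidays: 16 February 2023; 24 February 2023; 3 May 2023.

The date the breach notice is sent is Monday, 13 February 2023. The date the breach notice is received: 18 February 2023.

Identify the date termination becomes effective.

The last day of the mitigation period: 3 business days after Monday, 13 February 2023, skipping weekends and the listed holiday on Feb 16 — Feb 14, Feb 15, Feb 17 — lands on Friday, 17 February 2023.
The last day of the notice period: 14 calendar days after 17 February 2023 is 3 March 2023.
The last day of the consultation period: 17 calendar days after 3 March 2023 is 20 March 2023.
The date termination becomes effective: 20 March 2023 + 29 days = 18 April 2023. 18 April 2023 is a Tuesday and is not a listed holiday, so no roll-forward applies.

18 April 2023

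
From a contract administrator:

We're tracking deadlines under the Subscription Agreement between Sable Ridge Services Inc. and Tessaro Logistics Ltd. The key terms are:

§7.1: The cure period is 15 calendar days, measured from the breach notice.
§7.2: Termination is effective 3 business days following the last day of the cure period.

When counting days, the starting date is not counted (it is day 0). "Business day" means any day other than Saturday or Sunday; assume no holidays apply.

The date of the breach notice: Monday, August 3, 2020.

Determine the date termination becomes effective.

August 21, 2020

The last day of the cure period: August 3, 2020 + 15 days = August 18, 2020.
The date termination becomes effective: 3 business days after Tuesday, August 18, 2020, skipping weekends — Aug 19, Aug 20, Aug 21 — lands on Friday, August 21, 2020.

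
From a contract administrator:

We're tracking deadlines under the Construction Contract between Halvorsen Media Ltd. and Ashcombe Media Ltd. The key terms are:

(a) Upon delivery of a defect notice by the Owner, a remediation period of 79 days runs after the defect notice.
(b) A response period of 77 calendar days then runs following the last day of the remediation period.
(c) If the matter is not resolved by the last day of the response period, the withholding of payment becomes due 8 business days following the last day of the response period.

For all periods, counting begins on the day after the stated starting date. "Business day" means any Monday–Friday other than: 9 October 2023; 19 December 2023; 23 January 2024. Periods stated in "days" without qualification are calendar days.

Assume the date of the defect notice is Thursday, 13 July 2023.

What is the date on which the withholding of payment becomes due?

28 December 2023

Adding 79 calendar days to 13 July 2023 gives 30 September 2023, which is the last day of the remediation period.
The last day of the response period: 77 calendar days after 30 September 2023 is 16 December 2023.
The date on which the withholding of payment becomes due: 8 business days after Saturday, 16 December 2023, skipping weekends and the listed holiday on Dec 19 — Dec 18, Dec 20, Dec 21, Dec 22, Dec 25, Dec 26, Dec 27, Dec 28 — lands on Thursday, 28 December 2023.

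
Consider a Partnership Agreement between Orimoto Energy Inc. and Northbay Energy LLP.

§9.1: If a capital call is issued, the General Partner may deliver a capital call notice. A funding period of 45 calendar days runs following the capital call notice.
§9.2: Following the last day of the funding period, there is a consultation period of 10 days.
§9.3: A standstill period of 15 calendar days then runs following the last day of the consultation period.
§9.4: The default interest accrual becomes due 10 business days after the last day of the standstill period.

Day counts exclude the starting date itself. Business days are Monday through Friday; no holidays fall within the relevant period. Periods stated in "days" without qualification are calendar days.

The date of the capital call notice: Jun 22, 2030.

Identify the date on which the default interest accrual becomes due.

Sep 13, 2030

The last day of the funding period: Jun 22, 2030 + 45 days = Aug 6, 2030.
Adding 10 calendar days to Aug 6, 2030 gives Aug 16, 2030, which is the last day of the consultation period.
The last day of the standstill period: 15 calendar days after Aug 16, 2030 is Aug 31, 2030.
The date on which the default interest accrual becomes due: counting 10 business days from Saturday, Aug 31, 2030 (Sep 2, Sep 3, Sep 4, Sep 5, Sep 6, Sep 9, Sep 10, Sep 11, Sep 12, Sep 13, skipping weekends) reaches Friday, Sep 13, 2030.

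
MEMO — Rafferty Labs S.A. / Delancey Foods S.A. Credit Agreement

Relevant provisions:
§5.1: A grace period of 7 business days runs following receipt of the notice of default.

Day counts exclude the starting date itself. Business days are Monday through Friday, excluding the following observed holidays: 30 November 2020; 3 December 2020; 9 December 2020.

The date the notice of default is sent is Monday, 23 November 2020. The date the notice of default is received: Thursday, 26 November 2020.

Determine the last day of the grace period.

The last day of the grace period: 7 business days after Thursday, 26 November 2020, skipping weekends and the listed holidays on Nov 30, Dec 3, Dec 9 — Nov 27, Dec 1, Dec 2, Dec 4, Dec 7, Dec 8, Dec 10 — lands on Thursday, 10 December 2020.

10 December 2020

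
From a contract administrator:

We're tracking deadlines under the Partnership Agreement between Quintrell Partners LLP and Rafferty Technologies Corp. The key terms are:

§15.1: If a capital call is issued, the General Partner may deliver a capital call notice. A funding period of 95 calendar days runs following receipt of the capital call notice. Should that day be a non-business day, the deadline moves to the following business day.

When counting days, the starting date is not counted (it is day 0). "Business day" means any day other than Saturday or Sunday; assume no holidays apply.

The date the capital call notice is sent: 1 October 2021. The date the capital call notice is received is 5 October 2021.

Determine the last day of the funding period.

The last day of the funding period: 5 October 2021 + 95 days = 8 January 2022. That falls on a Saturday, so it rolls to the next business day, Monday, 10 January 2022.

10 January 2022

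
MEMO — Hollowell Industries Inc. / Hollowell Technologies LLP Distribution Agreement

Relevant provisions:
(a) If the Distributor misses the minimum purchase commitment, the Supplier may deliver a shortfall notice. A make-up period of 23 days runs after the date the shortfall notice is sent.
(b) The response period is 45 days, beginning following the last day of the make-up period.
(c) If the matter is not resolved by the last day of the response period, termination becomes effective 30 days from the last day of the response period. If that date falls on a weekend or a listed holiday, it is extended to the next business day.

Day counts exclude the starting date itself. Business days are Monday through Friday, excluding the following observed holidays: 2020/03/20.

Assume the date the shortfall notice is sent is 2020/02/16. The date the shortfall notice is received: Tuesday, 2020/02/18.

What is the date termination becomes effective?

2020/05/25

The last day of the make-up period: 2020/02/16 + 23 days = 2020/03/10.
The last day of the response period: 45 calendar days after 2020/03/10 is 2020/04/24.
Adding 30 calendar days to 2020/04/24 gives 2020/05/24, which is the date termination becomes effective. That falls on a Sunday, so it rolls to the next business day, Monday, 2020/05/25.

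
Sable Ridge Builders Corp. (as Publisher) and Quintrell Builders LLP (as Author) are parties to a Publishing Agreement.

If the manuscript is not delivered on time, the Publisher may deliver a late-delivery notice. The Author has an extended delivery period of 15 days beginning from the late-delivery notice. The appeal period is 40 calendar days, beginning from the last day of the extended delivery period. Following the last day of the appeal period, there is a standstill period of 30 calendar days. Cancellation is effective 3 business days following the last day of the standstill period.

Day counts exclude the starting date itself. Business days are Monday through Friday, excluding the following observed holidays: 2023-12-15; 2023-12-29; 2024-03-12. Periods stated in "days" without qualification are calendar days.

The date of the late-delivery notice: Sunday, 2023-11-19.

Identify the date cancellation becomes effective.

The last day of the extended delivery period: 2023-11-19 + 15 days = 2023-12-04.
The last day of the appeal period: 40 calendar days after 2023-12-04 is 2024-01-13.
Adding 30 calendar days to 2024-01-13 gives 2024-02-12, which is the last day of the standstill period.
From Monday, 2024-02-12, 3 business days (Feb 13, Feb 14, Feb 15, skipping weekends) brings us to Thursday, 2024-02-15, which is the date cancellation becomes effective.

2024-02-15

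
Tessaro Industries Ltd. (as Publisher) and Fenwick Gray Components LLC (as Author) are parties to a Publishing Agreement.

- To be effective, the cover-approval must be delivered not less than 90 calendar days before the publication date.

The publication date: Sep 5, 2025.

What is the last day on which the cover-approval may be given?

Sep 5, 2025 minus 90 days is Jun 7, 2025.

Jun 7, 2025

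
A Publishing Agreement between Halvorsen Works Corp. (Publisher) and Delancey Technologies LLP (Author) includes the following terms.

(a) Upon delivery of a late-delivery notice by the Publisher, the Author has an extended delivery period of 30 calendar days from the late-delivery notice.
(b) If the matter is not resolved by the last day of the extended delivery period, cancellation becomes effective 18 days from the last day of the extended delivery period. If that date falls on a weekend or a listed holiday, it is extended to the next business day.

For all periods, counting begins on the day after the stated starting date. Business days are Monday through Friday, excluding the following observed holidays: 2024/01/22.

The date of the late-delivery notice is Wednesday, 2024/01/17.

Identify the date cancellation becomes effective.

Adding 30 calendar days to 2024/01/17 gives 2024/02/16, which is the last day of the extended delivery period.
Adding 18 calendar days to 2024/02/16 gives 2024/03/05, which is the date cancellation becomes effective. 2024/03/05 is a Tuesday and is not a listed holiday, so no roll-forward applies.

2024/03/05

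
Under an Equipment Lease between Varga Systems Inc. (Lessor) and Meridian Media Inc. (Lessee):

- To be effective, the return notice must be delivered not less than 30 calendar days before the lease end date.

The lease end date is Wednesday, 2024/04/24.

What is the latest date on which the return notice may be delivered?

Counting back 30 calendar days from 2024/04/24 gives 2024/03/25.

2024/03/25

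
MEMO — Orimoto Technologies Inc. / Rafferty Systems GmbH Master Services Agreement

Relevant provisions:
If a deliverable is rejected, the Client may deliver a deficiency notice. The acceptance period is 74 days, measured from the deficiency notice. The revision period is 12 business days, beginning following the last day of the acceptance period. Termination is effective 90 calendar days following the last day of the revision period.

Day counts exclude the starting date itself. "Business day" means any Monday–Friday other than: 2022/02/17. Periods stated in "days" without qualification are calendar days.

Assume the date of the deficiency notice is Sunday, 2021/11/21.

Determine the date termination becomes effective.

Adding 74 calendar days to 2021/11/21 gives 2022/02/03, which is the last day of the acceptance period.
From Thursday, 2022/02/03, 12 business days (Feb 4, Feb 7, Feb 8, Feb 9, …, Feb 18, Feb 21, Feb 22, skipping weekends and the listed holiday on Feb 17) brings us to Tuesday, 2022/02/22, which is the last day of the revision period.
The date termination becomes effective: 90 calendar days after 2022/02/22 is 2022/05/23.

2022/05/23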